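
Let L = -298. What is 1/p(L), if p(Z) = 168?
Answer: 1/168 ≈ 0.0059524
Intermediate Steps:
1/p(L) = 1/168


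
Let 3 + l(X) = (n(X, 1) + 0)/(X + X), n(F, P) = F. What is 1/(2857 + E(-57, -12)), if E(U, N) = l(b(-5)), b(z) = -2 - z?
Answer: 2/5709 ≈ 0.00035032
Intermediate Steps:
l(X) = -5/2 (l(X) = -3 + (X + 0)/(X + X) = -3 + X/((2*X)) = -3 + X*(1/(2*X)) = -3 + ½ = -5/2)
E(U, N) = -5/2
1/(2857 + E(-57, -12)) = 1/(2857 - 5/2) = 1/(5709/2) = 2/5709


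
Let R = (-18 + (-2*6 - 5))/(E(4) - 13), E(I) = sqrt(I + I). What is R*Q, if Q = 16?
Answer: 1040/23 + 160*sqrt(2)/23 ≈ 55.055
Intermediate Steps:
E(I) = sqrt(2)*sqrt(I) (E(I) = sqrt(2*I) = sqrt(2)*sqrt(I))
R = -35/(-13 + 2*sqrt(2)) (R = (-18 + (-2*6 - 5))/(sqrt(2)*sqrt(4) - 13) = (-18 + (-12 - 5))/(sqrt(2)*2 - 13) = (-18 - 17)/(2*sqrt(2) - 13) = -35/(-13 + 2*sqrt(2)) ≈ 3.4410)
R*Q = (65/23 + 10*sqrt(2)/23)*16 = 1040/23 + 160*sqrt(2)/23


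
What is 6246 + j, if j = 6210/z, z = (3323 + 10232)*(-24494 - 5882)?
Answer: 257176975707/41174668 ≈ 6246.0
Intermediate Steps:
z = -411746680 (z = 13555*(-30376) = -411746680)
j = -621/41174668 (j = 6210/(-411746680) = 6210*(-1/411746680) = -621/41174668 ≈ -1.5082e-5)
6246 + j = 6246 - 621/41174668 = 257176975707/41174668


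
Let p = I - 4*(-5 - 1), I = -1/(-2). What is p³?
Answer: 117649/8 ≈ 14706.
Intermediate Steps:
I = ½ (I = -1*(-½) = ½ ≈ 0.50000)
p = 49/2 (p = ½ - 4*(-5 - 1) = ½ - 4*(-6) = ½ + 24 = 49/2 ≈ 24.500)
p³ = (49/2)³ = 117649/8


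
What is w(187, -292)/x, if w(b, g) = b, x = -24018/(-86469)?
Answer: 5389901/8006 ≈ 673.23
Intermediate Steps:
x = 8006/28823 (x = -24018*(-1/86469) = 8006/28823 ≈ 0.27776)
w(187, -292)/x = 187/(8006/28823) = 187*(28823/8006) = 5389901/8006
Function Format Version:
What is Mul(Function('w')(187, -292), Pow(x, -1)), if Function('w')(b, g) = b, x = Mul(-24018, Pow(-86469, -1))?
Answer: Rational(5389901, 8006) ≈ 673.23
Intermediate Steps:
x = Rational(8006, 28823) (x = Mul(-24018, Rational(-1, 86469)) = Rational(8006, 28823) ≈ 0.27776)
Mul(Function('w')(187, -292), Pow(x, -1)) = Mul(187, Pow(Rational(8006, 28823), -1)) = Mul(187, Rational(28823, 8006)) = Rational(5389901, 8006)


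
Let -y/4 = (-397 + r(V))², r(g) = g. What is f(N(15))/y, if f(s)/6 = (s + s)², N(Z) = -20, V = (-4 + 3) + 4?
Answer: -600/38809 ≈ -0.015460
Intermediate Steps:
V = 3 (V = -1 + 4 = 3)
f(s) = 24*s² (f(s) = 6*(s + s)² = 6*(2*s)² = 6*(4*s²) = 24*s²)
y = -620944 (y = -4*(-397 + 3)² = -4*(-394)² = -4*155236 = -620944)
f(N(15))/y = (24*(-20)²)/(-620944) = (24*400)*(-1/620944) = 9600*(-1/620944) = -600/38809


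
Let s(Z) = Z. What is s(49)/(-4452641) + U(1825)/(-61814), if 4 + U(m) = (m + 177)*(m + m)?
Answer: -16268384398811/137617775387 ≈ -118.21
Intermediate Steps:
U(m) = -4 + 2*m*(177 + m) (U(m) = -4 + (m + 177)*(m + m) = -4 + (177 + m)*(2*m) = -4 + 2*m*(177 + m))
s(49)/(-4452641) + U(1825)/(-61814) = 49/(-4452641) + (-4 + 2*1825**2 + 354*1825)/(-61814) = 49*(-1/4452641) + (-4 + 2*3330625 + 646050)*(-1/61814) = -49/4452641 + (-4 + 6661250 + 646050)*(-1/61814) = -49/4452641 + 7307296*(-1/61814) = -49/4452641 - 3653648/30907 = -16268384398811/137617775387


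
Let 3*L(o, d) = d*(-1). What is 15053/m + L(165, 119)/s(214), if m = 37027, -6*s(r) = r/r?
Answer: 8827479/37027 ≈ 238.41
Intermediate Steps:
s(r) = -⅙ (s(r) = -r/(6*r) = -⅙*1 = -⅙)
L(o, d) = -d/3 (L(o, d) = (d*(-1))/3 = (-d)/3 = -d/3)
15053/m + L(165, 119)/s(214) = 15053/37027 + (-⅓*119)/(-⅙) = 15053*(1/37027) - 119/3*(-6) = 15053/37027 + 238 = 8827479/37027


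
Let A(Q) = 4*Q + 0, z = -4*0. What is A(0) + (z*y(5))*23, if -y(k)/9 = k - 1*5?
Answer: 0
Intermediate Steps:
z = 0
y(k) = 45 - 9*k (y(k) = -9*(k - 1*5) = -9*(k - 5) = -9*(-5 + k) = 45 - 9*k)
A(Q) = 4*Q
A(0) + (z*y(5))*23 = 4*0 + (0*(45 - 9*5))*23 = 0 + (0*(45 - 45))*23 = 0 + (0*0)*23 = 0 + 0*23 = 0 + 0 = 0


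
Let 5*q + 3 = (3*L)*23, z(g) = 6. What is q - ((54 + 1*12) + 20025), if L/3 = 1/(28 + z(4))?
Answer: -683073/34 ≈ -20090.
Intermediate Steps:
L = 3/34 (L = 3/(28 + 6) = 3/34 ≈ 0.088235)
q = 21/34 (q = -⅗ + ((3*(3/34))*23)/5 = -⅗ + ((9/34)*23)/5 = -⅗ + (⅕)*(207/34) = -⅗ + 207/170 = 21/34 ≈ 0.61765)
q - ((54 + 1*12) + 20025) = 21/34 - ((54 + 1*12) + 20025) = 21/34 - ((54 + 12) + 20025) = 21/34 - (66 + 20025) = 21/34 - 1*20091 = 21/34 - 20091 = -683073/34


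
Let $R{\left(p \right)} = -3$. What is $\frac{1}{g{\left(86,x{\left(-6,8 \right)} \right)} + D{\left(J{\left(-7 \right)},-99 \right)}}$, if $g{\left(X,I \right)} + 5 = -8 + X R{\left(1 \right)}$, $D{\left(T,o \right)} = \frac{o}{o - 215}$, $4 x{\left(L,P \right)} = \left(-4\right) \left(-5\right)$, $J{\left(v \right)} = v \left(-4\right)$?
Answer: $- \frac{314}{84995} \approx -0.0036943$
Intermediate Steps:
$J{\left(v \right)} = - 4 v$
$x{\left(L,P \right)} = 5$ ($x{\left(L,P \right)} = \frac{\left(-4\right) \left(-5\right)}{4} = \frac{1}{4} \cdot 20 = 5$)
$D{\left(T,o \right)} = \frac{o}{-215 + o}$
$g{\left(X,I \right)} = -13 - 3 X$ ($g{\left(X,I \right)} = -5 + \left(-8 + X \left(-3\right)\right) = -5 - \left(8 + 3 X\right) = -13 - 3 X$)
$\frac{1}{g{\left(86,x{\left(-6,8 \right)} \right)} + D{\left(J{\left(-7 \right)},-99 \right)}} = \frac{1}{\left(-13 - 258\right) - \frac{99}{-215 - 99}} = \frac{1}{\left(-13 - 258\right) - \frac{99}{-314}} = \frac{1}{-271 - - \frac{99}{314}} = \frac{1}{-271 + \frac{99}{314}} = \frac{1}{- \frac{84995}{314}} = - \frac{314}{84995}$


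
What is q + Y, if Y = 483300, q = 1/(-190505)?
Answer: 92071066499/190505 ≈ 4.8330e+5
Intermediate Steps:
q = -1/190505 ≈ -5.2492e-6
q + Y = -1/190505 + 483300 = 92071066499/190505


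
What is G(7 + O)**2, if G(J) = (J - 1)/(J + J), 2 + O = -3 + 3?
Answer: 4/25 ≈ 0.16000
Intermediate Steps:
O = -2 (O = -2 + (-3 + 3) = -2 + 0 = -2)
G(J) = (-1 + J)/(2*J) (G(J) = (-1 + J)/((2*J)) = (-1 + J)*(1/(2*J)) = (-1 + J)/(2*J))
G(7 + O)**2 = ((-1 + (7 - 2))/(2*(7 - 2)))**2 = ((1/2)*(-1 + 5)/5)**2 = ((1/2)*(1/5)*4)**2 = (2/5)**2 = 4/25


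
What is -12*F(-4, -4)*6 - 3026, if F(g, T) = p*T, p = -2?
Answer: -3602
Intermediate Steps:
F(g, T) = -2*T
-12*F(-4, -4)*6 - 3026 = -(-24)*(-4)*6 - 3026 = -12*8*6 - 3026 = -96*6 - 3026 = -576 - 3026 = -3602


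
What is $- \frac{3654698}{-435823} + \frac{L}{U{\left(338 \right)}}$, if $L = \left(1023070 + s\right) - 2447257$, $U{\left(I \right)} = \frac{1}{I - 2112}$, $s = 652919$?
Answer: $\frac{596305859397234}{435823} \approx 1.3682 \cdot 10^{9}$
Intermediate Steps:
$U{\left(I \right)} = \frac{1}{-2112 + I}$
$L = -771268$ ($L = \left(1023070 + 652919\right) - 2447257 = 1675989 - 2447257 = -771268$)
$- \frac{3654698}{-435823} + \frac{L}{U{\left(338 \right)}} = - \frac{3654698}{-435823} - \frac{771268}{\frac{1}{-2112 + 338}} = \left(-3654698\right) \left(- \frac{1}{435823}\right) - \frac{771268}{\frac{1}{-1774}} = \frac{3654698}{435823} - \frac{771268}{- \frac{1}{1774}} = \frac{3654698}{435823} - -1368229432 = \frac{3654698}{435823} + 1368229432 = \frac{596305859397234}{435823}$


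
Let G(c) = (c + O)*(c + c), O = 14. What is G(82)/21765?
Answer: 5248/7255 ≈ 0.72336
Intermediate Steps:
G(c) = 2*c*(14 + c) (G(c) = (c + 14)*(c + c) = (14 + c)*(2*c) = 2*c*(14 + c))
G(82)/21765 = (2*82*(14 + 82))/21765 = (2*82*96)*(1/21765) = 15744*(1/21765) = 5248/7255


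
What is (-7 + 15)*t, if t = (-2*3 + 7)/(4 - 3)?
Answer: 8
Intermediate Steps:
t = 1 (t = (-6 + 7)/1 = 1*1 = 1)
(-7 + 15)*t = (-7 + 15)*1 = 8*1 = 8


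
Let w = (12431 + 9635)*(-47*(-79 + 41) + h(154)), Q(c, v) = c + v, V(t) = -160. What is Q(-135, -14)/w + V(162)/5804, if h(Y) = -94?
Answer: -1493643079/54174060072 ≈ -0.027571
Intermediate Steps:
w = 37335672 (w = (12431 + 9635)*(-47*(-79 + 41) - 94) = 22066*(-47*(-38) - 94) = 22066*(1786 - 94) = 22066*1692 = 37335672)
Q(-135, -14)/w + V(162)/5804 = (-135 - 14)/37335672 - 160/5804 = -149*1/37335672 - 160*1/5804 = -149/37335672 - 40/1451 = -1493643079/54174060072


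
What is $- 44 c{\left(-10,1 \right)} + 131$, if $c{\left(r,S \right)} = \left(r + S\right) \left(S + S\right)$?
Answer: $923$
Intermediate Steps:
$c{\left(r,S \right)} = 2 S \left(S + r\right)$ ($c{\left(r,S \right)} = \left(S + r\right) 2 S = 2 S \left(S + r\right)$)
$- 44 c{\left(-10,1 \right)} + 131 = - 44 \cdot 2 \cdot 1 \left(1 - 10\right) + 131 = - 44 \cdot 2 \cdot 1 \left(-9\right) + 131 = \left(-44\right) \left(-18\right) + 131 = 792 + 131 = 923$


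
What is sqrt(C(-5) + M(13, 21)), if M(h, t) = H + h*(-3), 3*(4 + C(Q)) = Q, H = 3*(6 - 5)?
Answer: 5*I*sqrt(15)/3 ≈ 6.455*I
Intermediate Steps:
H = 3 (H = 3*1 = 3)
C(Q) = -4 + Q/3
M(h, t) = 3 - 3*h (M(h, t) = 3 + h*(-3) = 3 - 3*h)
sqrt(C(-5) + M(13, 21)) = sqrt((-4 + (1/3)*(-5)) + (3 - 3*13)) = sqrt((-4 - 5/3) + (3 - 39)) = sqrt(-17/3 - 36) = sqrt(-125/3) = 5*I*sqrt(15)/3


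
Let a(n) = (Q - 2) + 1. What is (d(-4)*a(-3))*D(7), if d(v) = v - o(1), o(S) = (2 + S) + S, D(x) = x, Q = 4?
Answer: -168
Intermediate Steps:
o(S) = 2 + 2*S
d(v) = -4 + v (d(v) = v - (2 + 2*1) = v - (2 + 2) = v - 1*4 = v - 4 = -4 + v)
a(n) = 3 (a(n) = (4 - 2) + 1 = 2 + 1 = 3)
(d(-4)*a(-3))*D(7) = ((-4 - 4)*3)*7 = -8*3*7 = -24*7 = -168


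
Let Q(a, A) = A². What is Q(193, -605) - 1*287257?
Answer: 78768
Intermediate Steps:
Q(193, -605) - 1*287257 = (-605)² - 1*287257 = 366025 - 287257 = 78768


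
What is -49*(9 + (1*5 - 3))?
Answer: -539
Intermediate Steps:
-49*(9 + (1*5 - 3)) = -49*(9 + (5 - 3)) = -49*(9 + 2) = -49*11 = -539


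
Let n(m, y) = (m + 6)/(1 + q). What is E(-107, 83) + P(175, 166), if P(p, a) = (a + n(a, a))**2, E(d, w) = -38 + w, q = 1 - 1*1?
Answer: 114289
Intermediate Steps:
q = 0 (q = 1 - 1 = 0)
n(m, y) = 6 + m (n(m, y) = (m + 6)/(1 + 0) = (6 + m)/1 = (6 + m)*1 = 6 + m)
P(p, a) = (6 + 2*a)**2 (P(p, a) = (a + (6 + a))**2 = (6 + 2*a)**2)
E(-107, 83) + P(175, 166) = (-38 + 83) + 4*(3 + 166)**2 = 45 + 4*169**2 = 45 + 4*28561 = 45 + 114244 = 114289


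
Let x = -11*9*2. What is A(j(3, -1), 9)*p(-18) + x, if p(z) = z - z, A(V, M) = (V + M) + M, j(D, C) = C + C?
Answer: -198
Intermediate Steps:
x = -198 (x = -99*2 = -198)
j(D, C) = 2*C
A(V, M) = V + 2*M (A(V, M) = (M + V) + M = V + 2*M)
p(z) = 0
A(j(3, -1), 9)*p(-18) + x = (2*(-1) + 2*9)*0 - 198 = (-2 + 18)*0 - 198 = 16*0 - 198 = 0 - 198 = -198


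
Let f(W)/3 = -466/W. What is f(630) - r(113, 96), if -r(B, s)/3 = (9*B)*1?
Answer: 320122/105 ≈ 3048.8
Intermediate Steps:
f(W) = -1398/W (f(W) = 3*(-466/W) = -1398/W)
r(B, s) = -27*B (r(B, s) = -3*9*B = -27*B)
f(630) - r(113, 96) = -1398/630 - (-27)*113 = -1398*1/630 - 1*(-3051) = -233/105 + 3051 = 320122/105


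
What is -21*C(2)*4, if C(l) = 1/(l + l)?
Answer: -21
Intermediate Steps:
C(l) = 1/(2*l)
-21*C(2)*4 = -21/(2*2)*4 = -21*1/4*4 = -21/4*4 = -21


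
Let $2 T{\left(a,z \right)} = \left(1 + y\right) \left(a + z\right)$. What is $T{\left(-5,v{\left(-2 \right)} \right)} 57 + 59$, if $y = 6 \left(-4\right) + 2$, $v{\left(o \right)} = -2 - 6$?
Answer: $\frac{15679}{2} \approx 7839.5$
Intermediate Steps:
$v{\left(o \right)} = -8$ ($v{\left(o \right)} = -2 - 6 = -8$)
$y = -22$ ($y = -24 + 2 = -22$)
$T{\left(a,z \right)} = - \frac{21 a}{2} - \frac{21 z}{2}$ ($T{\left(a,z \right)} = \frac{\left(1 - 22\right) \left(a + z\right)}{2} = \frac{\left(-21\right) \left(a + z\right)}{2} = \frac{- 21 a - 21 z}{2} = - \frac{21 a}{2} - \frac{21 z}{2}$)
$T{\left(-5,v{\left(-2 \right)} \right)} 57 + 59 = \left(\left(- \frac{21}{2}\right) \left(-5\right) - -84\right) 57 + 59 = \left(\frac{105}{2} + 84\right) 57 + 59 = \frac{273}{2} \cdot 57 + 59 = \frac{15561}{2} + 59 = \frac{15679}{2}$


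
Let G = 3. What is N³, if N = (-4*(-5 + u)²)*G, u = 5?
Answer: 0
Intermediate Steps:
N = 0 (N = -4*(-5 + 5)²*3 = -4*0²*3 = -4*0*3 = 0*3 = 0)
N³ = 0³ = 0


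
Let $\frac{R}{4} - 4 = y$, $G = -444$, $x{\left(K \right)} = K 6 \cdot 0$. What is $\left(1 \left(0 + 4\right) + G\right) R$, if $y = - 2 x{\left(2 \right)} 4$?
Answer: $-7040$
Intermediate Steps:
$x{\left(K \right)} = 0$ ($x{\left(K \right)} = 6 K 0 = 0$)
$y = 0$ ($y = \left(-2\right) 0 \cdot 4 = 0 \cdot 4 = 0$)
$R = 16$ ($R = 16 + 4 \cdot 0 = 16 + 0 = 16$)
$\left(1 \left(0 + 4\right) + G\right) R = \left(1 \left(0 + 4\right) - 444\right) 16 = \left(1 \cdot 4 - 444\right) 16 = \left(4 - 444\right) 16 = \left(-440\right) 16 = -7040$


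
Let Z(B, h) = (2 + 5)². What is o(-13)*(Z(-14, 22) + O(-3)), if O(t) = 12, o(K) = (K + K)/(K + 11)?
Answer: 793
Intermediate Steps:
o(K) = 2*K/(11 + K) (o(K) = (2*K)/(11 + K) = 2*K/(11 + K))
Z(B, h) = 49 (Z(B, h) = 7² = 49)
o(-13)*(Z(-14, 22) + O(-3)) = (2*(-13)/(11 - 13))*(49 + 12) = (2*(-13)/(-2))*61 = (2*(-13)*(-½))*61 = 13*61 = 793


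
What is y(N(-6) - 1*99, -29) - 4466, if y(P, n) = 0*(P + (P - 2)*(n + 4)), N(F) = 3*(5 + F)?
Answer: -4466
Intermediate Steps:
N(F) = 15 + 3*F
y(P, n) = 0 (y(P, n) = 0*(P + (-2 + P)*(4 + n)) = 0)
y(N(-6) - 1*99, -29) - 4466 = 0 - 4466 = -4466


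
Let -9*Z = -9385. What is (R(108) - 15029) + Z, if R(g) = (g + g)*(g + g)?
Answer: 294028/9 ≈ 32670.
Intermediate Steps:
Z = 9385/9 (Z = -⅑*(-9385) = 9385/9 ≈ 1042.8)
R(g) = 4*g² (R(g) = (2*g)*(2*g) = 4*g²)
(R(108) - 15029) + Z = (4*108² - 15029) + 9385/9 = (4*11664 - 15029) + 9385/9 = (46656 - 15029) + 9385/9 = 31627 + 9385/9 = 294028/9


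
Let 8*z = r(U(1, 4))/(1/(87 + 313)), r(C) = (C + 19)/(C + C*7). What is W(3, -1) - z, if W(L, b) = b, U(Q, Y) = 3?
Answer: -281/6 ≈ -46.833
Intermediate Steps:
r(C) = (19 + C)/(8*C) (r(C) = (19 + C)/(C + 7*C) = (19 + C)/((8*C)) = (19 + C)*(1/(8*C)) = (19 + C)/(8*C))
z = 275/6 (z = (((⅛)*(19 + 3)/3)/(1/(87 + 313)))/8 = (((⅛)*(⅓)*22)/(1/400))/8 = (11/(12*(1/400)))/8 = ((11/12)*400)/8 = (⅛)*(1100/3) = 275/6 ≈ 45.833)
W(3, -1) - z = -1 - 1*275/6 = -1 - 275/6 = -281/6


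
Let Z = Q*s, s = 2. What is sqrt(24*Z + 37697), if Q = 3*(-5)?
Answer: sqrt(36977) ≈ 192.29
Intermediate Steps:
Q = -15
Z = -30 (Z = -15*2 = -30)
sqrt(24*Z + 37697) = sqrt(24*(-30) + 37697) = sqrt(-720 + 37697) = sqrt(36977)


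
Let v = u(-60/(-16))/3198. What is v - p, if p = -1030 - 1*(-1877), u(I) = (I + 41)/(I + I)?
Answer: -81261001/95940 ≈ -847.00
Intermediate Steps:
u(I) = (41 + I)/(2*I) (u(I) = (41 + I)/((2*I)) = (41 + I)*(1/(2*I)) = (41 + I)/(2*I))
p = 847 (p = -1030 + 1877 = 847)
v = 179/95940 (v = ((41 - 60/(-16))/(2*((-60/(-16)))))/3198 = ((41 - 60*(-1/16))/(2*((-60*(-1/16)))))*(1/3198) = ((41 + 15/4)/(2*(15/4)))*(1/3198) = ((½)*(4/15)*(179/4))*(1/3198) = (179/30)*(1/3198) = 179/95940 ≈ 0.0018658)
v - p = 179/95940 - 1*847 = 179/95940 - 847 = -81261001/95940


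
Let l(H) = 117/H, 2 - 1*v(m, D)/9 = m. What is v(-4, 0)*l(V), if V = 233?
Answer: 6318/233 ≈ 27.116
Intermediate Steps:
v(m, D) = 18 - 9*m
v(-4, 0)*l(V) = (18 - 9*(-4))*(117/233) = (18 + 36)*(117*(1/233)) = 54*(117/233) = 6318/233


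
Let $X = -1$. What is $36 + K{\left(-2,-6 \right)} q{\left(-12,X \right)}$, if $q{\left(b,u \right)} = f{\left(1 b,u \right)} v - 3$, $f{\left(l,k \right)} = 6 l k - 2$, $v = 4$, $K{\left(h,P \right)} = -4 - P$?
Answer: $590$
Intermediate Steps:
$f{\left(l,k \right)} = -2 + 6 k l$ ($f{\left(l,k \right)} = 6 k l - 2 = -2 + 6 k l$)
$q{\left(b,u \right)} = -11 + 24 b u$ ($q{\left(b,u \right)} = \left(-2 + 6 u 1 b\right) 4 - 3 = \left(-2 + 6 u b\right) 4 - 3 = \left(-2 + 6 b u\right) 4 - 3 = \left(-8 + 24 b u\right) - 3 = -11 + 24 b u$)
$36 + K{\left(-2,-6 \right)} q{\left(-12,X \right)} = 36 + \left(-4 - -6\right) \left(-11 + 24 \left(-12\right) \left(-1\right)\right) = 36 + \left(-4 + 6\right) \left(-11 + 288\right) = 36 + 2 \cdot 277 = 36 + 554 = 590$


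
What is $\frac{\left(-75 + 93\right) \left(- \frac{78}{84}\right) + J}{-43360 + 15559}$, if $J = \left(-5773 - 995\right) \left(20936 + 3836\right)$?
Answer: $\frac{130399821}{21623} \approx 6030.6$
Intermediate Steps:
$J = -167656896$ ($J = \left(-6768\right) 24772 = -167656896$)
$\frac{\left(-75 + 93\right) \left(- \frac{78}{84}\right) + J}{-43360 + 15559} = \frac{\left(-75 + 93\right) \left(- \frac{78}{84}\right) - 167656896}{-43360 + 15559} = \frac{18 \left(\left(-78\right) \frac{1}{84}\right) - 167656896}{-27801} = \left(18 \left(- \frac{13}{14}\right) - 167656896\right) \left(- \frac{1}{27801}\right) = \left(- \frac{117}{7} - 167656896\right) \left(- \frac{1}{27801}\right) = \left(- \frac{1173598389}{7}\right) \left(- \frac{1}{27801}\right) = \frac{130399821}{21623}$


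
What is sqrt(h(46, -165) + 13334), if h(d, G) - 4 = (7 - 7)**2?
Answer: 3*sqrt(1482) ≈ 115.49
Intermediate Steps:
h(d, G) = 4 (h(d, G) = 4 + (7 - 7)**2 = 4 + 0**2 = 4 + 0 = 4)
sqrt(h(46, -165) + 13334) = sqrt(4 + 13334) = sqrt(13338) = 3*sqrt(1482)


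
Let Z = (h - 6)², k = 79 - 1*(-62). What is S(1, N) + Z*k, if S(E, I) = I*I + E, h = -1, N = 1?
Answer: 6911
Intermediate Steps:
k = 141 (k = 79 + 62 = 141)
Z = 49 (Z = (-1 - 6)² = (-7)² = 49)
S(E, I) = E + I² (S(E, I) = I² + E = E + I²)
S(1, N) + Z*k = (1 + 1²) + 49*141 = (1 + 1) + 6909 = 2 + 6909 = 6911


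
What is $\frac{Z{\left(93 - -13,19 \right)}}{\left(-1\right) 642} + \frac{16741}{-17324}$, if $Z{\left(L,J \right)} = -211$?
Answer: $- \frac{3546179}{5561004} \approx -0.63769$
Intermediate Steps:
$\frac{Z{\left(93 - -13,19 \right)}}{\left(-1\right) 642} + \frac{16741}{-17324} = - \frac{211}{\left(-1\right) 642} + \frac{16741}{-17324} = - \frac{211}{-642} + 16741 \left(- \frac{1}{17324}\right) = \left(-211\right) \left(- \frac{1}{642}\right) - \frac{16741}{17324} = \frac{211}{642} - \frac{16741}{17324} = - \frac{3546179}{5561004}$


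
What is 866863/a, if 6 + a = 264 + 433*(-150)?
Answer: -866863/64692 ≈ -13.400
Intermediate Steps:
a = -64692 (a = -6 + (264 + 433*(-150)) = -6 + (264 - 64950) = -6 - 64686 = -64692)
866863/a = 866863/(-64692) = 866863*(-1/64692) = -866863/64692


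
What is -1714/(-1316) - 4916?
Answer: -3233871/658 ≈ -4914.7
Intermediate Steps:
-1714/(-1316) - 4916 = -1714*(-1/1316) - 4916 = 857/658 - 4916 = -3233871/658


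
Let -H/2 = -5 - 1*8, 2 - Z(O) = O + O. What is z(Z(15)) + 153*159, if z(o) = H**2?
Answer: 25003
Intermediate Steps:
Z(O) = 2 - 2*O (Z(O) = 2 - (O + O) = 2 - 2*O)
H = 26 (H = -2*(-5 - 1*8) = -2*(-5 - 8) = -2*(-13) = 26)
z(o) = 676 (z(o) = 26**2 = 676)
z(Z(15)) + 153*159 = 676 + 153*159 = 676 + 24327 = 25003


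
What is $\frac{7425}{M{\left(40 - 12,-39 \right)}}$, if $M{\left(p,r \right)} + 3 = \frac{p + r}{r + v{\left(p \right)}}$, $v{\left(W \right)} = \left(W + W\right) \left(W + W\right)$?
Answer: $- \frac{22995225}{9302} \approx -2472.1$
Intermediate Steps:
$v{\left(W \right)} = 4 W^{2}$ ($v{\left(W \right)} = 2 W 2 W = 4 W^{2}$)
$M{\left(p,r \right)} = -3 + \frac{p + r}{r + 4 p^{2}}$
$\frac{7425}{M{\left(40 - 12,-39 \right)}} = \frac{7425}{\frac{1}{-39 + 4 \left(40 - 12\right)^{2}} \left(\left(40 - 12\right) - 12 \left(40 - 12\right)^{2} - -78\right)} = \frac{7425}{\frac{1}{-39 + 4 \cdot 28^{2}} \left(28 - 12 \cdot 28^{2} + 78\right)} = \frac{7425}{\frac{1}{-39 + 4 \cdot 784} \left(28 - 9408 + 78\right)} = \frac{7425}{\frac{1}{-39 + 3136} \left(28 - 9408 + 78\right)} = \frac{7425}{\frac{1}{3097} \left(-9302\right)} = \frac{7425}{- \frac{9302}{3097}} = 7425 \left(- \frac{3097}{9302}\right) = - \frac{22995225}{9302}$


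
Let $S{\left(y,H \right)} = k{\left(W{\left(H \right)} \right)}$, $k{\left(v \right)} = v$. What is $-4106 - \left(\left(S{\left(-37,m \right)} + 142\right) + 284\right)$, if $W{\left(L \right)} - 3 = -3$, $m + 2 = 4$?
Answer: $-4532$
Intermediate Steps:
$m = 2$ ($m = -2 + 4 = 2$)
$W{\left(L \right)} = 0$ ($W{\left(L \right)} = 3 - 3 = 0$)
$S{\left(y,H \right)} = 0$
$-4106 - \left(\left(S{\left(-37,m \right)} + 142\right) + 284\right) = -4106 - \left(\left(0 + 142\right) + 284\right) = -4106 - \left(142 + 284\right) = -4106 - 426 = -4532$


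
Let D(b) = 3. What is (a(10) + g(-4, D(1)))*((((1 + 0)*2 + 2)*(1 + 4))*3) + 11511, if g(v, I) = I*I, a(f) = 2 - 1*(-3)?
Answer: 12351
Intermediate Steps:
a(f) = 5 (a(f) = 2 + 3 = 5)
g(v, I) = I²
(a(10) + g(-4, D(1)))*((((1 + 0)*2 + 2)*(1 + 4))*3) + 11511 = (5 + 3²)*((((1 + 0)*2 + 2)*(1 + 4))*3) + 11511 = (5 + 9)*(((1*2 + 2)*5)*3) + 11511 = 14*(((2 + 2)*5)*3) + 11511 = 14*((4*5)*3) + 11511 = 14*(20*3) + 11511 = 14*60 + 11511 = 840 + 11511 = 12351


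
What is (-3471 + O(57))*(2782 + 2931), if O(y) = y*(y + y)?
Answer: 17293251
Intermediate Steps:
O(y) = 2*y² (O(y) = y*(2*y) = 2*y²)
(-3471 + O(57))*(2782 + 2931) = (-3471 + 2*57²)*(2782 + 2931) = (-3471 + 2*3249)*5713 = (-3471 + 6498)*5713 = 3027*5713 = 17293251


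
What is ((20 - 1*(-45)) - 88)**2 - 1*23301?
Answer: -22772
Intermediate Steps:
((20 - 1*(-45)) - 88)**2 - 1*23301 = ((20 + 45) - 88)**2 - 23301 = (65 - 88)**2 - 23301 = (-23)**2 - 23301 = 529 - 23301 = -22772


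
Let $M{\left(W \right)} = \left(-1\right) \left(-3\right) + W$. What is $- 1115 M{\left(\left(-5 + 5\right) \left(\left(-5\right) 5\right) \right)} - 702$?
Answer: $-4047$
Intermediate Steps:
$M{\left(W \right)} = 3 + W$
$- 1115 M{\left(\left(-5 + 5\right) \left(\left(-5\right) 5\right) \right)} - 702 = - 1115 \left(3 + \left(-5 + 5\right) \left(\left(-5\right) 5\right)\right) - 702 = - 1115 \left(3 + 0 \left(-25\right)\right) - 702 = - 1115 \left(3 + 0\right) - 702 = \left(-1115\right) 3 - 702 = -3345 - 702 = -4047$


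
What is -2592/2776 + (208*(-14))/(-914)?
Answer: 357164/158579 ≈ 2.2523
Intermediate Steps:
-2592/2776 + (208*(-14))/(-914) = -2592*1/2776 - 2912*(-1/914) = -324/347 + 1456/457 = 357164/158579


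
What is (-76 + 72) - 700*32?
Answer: -22404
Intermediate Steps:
(-76 + 72) - 700*32 = -4 - 140*160 = -4 - 22400 = -22404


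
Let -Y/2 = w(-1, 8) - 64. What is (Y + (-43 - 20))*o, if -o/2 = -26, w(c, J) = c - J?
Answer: 4316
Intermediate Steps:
o = 52 (o = -2*(-26) = 52)
Y = 146 (Y = -2*((-1 - 1*8) - 64) = -2*((-1 - 8) - 64) = -2*(-9 - 64) = -2*(-73) = 146)
(Y + (-43 - 20))*o = (146 + (-43 - 20))*52 = (146 - 63)*52 = 83*52 = 4316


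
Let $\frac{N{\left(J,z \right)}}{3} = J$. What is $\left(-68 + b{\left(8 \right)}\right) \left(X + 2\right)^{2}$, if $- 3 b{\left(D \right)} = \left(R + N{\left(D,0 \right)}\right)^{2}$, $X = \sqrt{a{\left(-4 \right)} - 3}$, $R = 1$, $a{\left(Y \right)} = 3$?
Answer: $- \frac{3316}{3} \approx -1105.3$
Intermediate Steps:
$N{\left(J,z \right)} = 3 J$
$X = 0$ ($X = \sqrt{3 - 3} = \sqrt{0} = 0$)
$b{\left(D \right)} = - \frac{\left(1 + 3 D\right)^{2}}{3}$
$\left(-68 + b{\left(8 \right)}\right) \left(X + 2\right)^{2} = \left(-68 - \frac{\left(1 + 3 \cdot 8\right)^{2}}{3}\right) \left(0 + 2\right)^{2} = \left(-68 - \frac{\left(1 + 24\right)^{2}}{3}\right) 2^{2} = \left(-68 - \frac{25^{2}}{3}\right) 4 = \left(-68 - \frac{625}{3}\right) 4 = \left(- \frac{829}{3}\right) 4 = - \frac{3316}{3}$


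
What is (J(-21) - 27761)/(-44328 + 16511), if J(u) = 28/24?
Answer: 166559/166902 ≈ 0.99794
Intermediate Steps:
J(u) = 7/6 (J(u) = 28*(1/24) = 7/6)
(J(-21) - 27761)/(-44328 + 16511) = (7/6 - 27761)/(-44328 + 16511) = -166559/6/(-27817) = -166559/6*(-1/27817) = 166559/166902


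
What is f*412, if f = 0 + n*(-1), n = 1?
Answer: -412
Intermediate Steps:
f = -1 (f = 0 + 1*(-1) = 0 - 1 = -1)
f*412 = -1*412 = -412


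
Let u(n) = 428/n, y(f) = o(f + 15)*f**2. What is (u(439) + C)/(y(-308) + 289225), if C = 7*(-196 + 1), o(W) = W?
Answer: 598807/12075101953 ≈ 4.9590e-5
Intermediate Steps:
y(f) = f**2*(15 + f) (y(f) = (f + 15)*f**2 = (15 + f)*f**2 = f**2*(15 + f))
C = -1365 (C = 7*(-195) = -1365)
(u(439) + C)/(y(-308) + 289225) = (428/439 - 1365)/((-308)**2*(15 - 308) + 289225) = (428*(1/439) - 1365)/(94864*(-293) + 289225) = (428/439 - 1365)/(-27795152 + 289225) = -598807/439/(-27505927) = -598807/439*(-1/27505927) = 598807/12075101953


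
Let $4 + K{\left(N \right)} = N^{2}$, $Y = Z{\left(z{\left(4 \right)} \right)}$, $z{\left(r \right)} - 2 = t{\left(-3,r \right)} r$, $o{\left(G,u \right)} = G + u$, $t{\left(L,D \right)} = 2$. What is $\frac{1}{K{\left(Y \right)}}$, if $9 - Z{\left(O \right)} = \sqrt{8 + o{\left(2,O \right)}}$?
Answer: $\frac{97}{2929} + \frac{36 \sqrt{5}}{2929} \approx 0.0606$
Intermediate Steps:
$z{\left(r \right)} = 2 + 2 r$
$Z{\left(O \right)} = 9 - \sqrt{10 + O}$ ($Z{\left(O \right)} = 9 - \sqrt{8 + \left(2 + O\right)} = 9 - \sqrt{10 + O}$)
$Y = 9 - 2 \sqrt{5}$ ($Y = 9 - \sqrt{10 + \left(2 + 2 \cdot 4\right)} = 9 - \sqrt{10 + \left(2 + 8\right)} = 9 - \sqrt{10 + 10} = 9 - \sqrt{20} = 9 - 2 \sqrt{5} \approx 4.5279$)
$K{\left(N \right)} = -4 + N^{2}$
$\frac{1}{K{\left(Y \right)}} = \frac{1}{-4 + \left(9 - 2 \sqrt{5}\right)^{2}}$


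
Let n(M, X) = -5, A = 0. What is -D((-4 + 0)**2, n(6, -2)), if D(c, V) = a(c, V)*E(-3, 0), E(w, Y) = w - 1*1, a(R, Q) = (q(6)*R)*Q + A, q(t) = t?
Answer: -1920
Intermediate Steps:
a(R, Q) = 6*Q*R (a(R, Q) = (6*R)*Q + 0 = 6*Q*R + 0 = 6*Q*R)
E(w, Y) = -1 + w (E(w, Y) = w - 1 = -1 + w)
D(c, V) = -24*V*c (D(c, V) = (6*V*c)*(-1 - 3) = (6*V*c)*(-4) = -24*V*c)
-D((-4 + 0)**2, n(6, -2)) = -(-24)*(-5)*(-4 + 0)**2 = -(-24)*(-5)*(-4)**2 = -(-24)*(-5)*16 = -1*1920 = -1920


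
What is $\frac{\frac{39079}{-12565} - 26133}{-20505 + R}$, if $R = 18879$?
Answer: $\frac{164200112}{10215345} \approx 16.074$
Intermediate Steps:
$\frac{\frac{39079}{-12565} - 26133}{-20505 + R} = \frac{\frac{39079}{-12565} - 26133}{-20505 + 18879} = \frac{39079 \left(- \frac{1}{12565}\right) - 26133}{-1626} = \left(- \frac{39079}{12565} - 26133\right) \left(- \frac{1}{1626}\right) = \left(- \frac{328400224}{12565}\right) \left(- \frac{1}{1626}\right) = \frac{164200112}{10215345}$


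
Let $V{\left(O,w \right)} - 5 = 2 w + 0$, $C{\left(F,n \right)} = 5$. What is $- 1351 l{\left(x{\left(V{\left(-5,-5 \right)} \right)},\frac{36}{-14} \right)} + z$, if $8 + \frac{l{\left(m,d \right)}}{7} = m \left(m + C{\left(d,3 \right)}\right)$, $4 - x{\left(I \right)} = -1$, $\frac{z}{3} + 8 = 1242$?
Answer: $-393492$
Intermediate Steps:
$z = 3702$ ($z = -24 + 3 \cdot 1242 = -24 + 3726 = 3702$)
$V{\left(O,w \right)} = 5 + 2 w$ ($V{\left(O,w \right)} = 5 + \left(2 w + 0\right) = 5 + 2 w$)
$x{\left(I \right)} = 5$ ($x{\left(I \right)} = 4 - -1 = 4 + 1 = 5$)
$l{\left(m,d \right)} = -56 + 7 m \left(5 + m\right)$ ($l{\left(m,d \right)} = -56 + 7 m \left(m + 5\right) = -56 + 7 m \left(5 + m\right)$)
$- 1351 l{\left(x{\left(V{\left(-5,-5 \right)} \right)},\frac{36}{-14} \right)} + z = - 1351 \left(-56 + 7 \cdot 5^{2} + 35 \cdot 5\right) + 3702 = - 1351 \left(-56 + 7 \cdot 25 + 175\right) + 3702 = - 1351 \left(-56 + 175 + 175\right) + 3702 = \left(-1351\right) 294 + 3702 = -397194 + 3702 = -393492$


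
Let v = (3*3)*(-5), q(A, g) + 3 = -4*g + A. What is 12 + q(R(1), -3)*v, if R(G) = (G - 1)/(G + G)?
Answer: -393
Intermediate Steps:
R(G) = (-1 + G)/(2*G) (R(G) = (-1 + G)/((2*G)) = (-1 + G)*(1/(2*G)) = (-1 + G)/(2*G))
q(A, g) = -3 + A - 4*g (q(A, g) = -3 + (-4*g + A) = -3 + (A - 4*g) = -3 + A - 4*g)
v = -45 (v = 9*(-5) = -45)
12 + q(R(1), -3)*v = 12 + (-3 + (½)*(-1 + 1)/1 - 4*(-3))*(-45) = 12 + (-3 + (½)*1*0 + 12)*(-45) = 12 + (-3 + 0 + 12)*(-45) = 12 + 9*(-45) = 12 - 405 = -393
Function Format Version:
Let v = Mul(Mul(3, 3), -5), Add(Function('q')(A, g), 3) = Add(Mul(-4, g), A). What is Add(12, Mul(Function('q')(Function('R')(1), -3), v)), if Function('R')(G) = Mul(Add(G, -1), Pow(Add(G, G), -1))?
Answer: -393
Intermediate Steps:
Function('R')(G) = Mul(Rational(1, 2), Pow(G, -1), Add(-1, G)) (Function('R')(G) = Mul(Add(-1, G), Pow(Mul(2, G), -1)) = Mul(Add(-1, G), Mul(Rational(1, 2), Pow(G, -1))) = Mul(Rational(1, 2), Pow(G, -1), Add(-1, G)))
Function('q')(A, g) = Add(-3, A, Mul(-4, g)) (Function('q')(A, g) = Add(-3, Add(Mul(-4, g), A)) = Add(-3, Add(A, Mul(-4, g))) = Add(-3, A, Mul(-4, g)))
v = -45 (v = Mul(9, -5) = -45)
Add(12, Mul(Function('q')(Function('R')(1), -3), v)) = Add(12, Mul(Add(-3, Mul(Rational(1, 2), Pow(1, -1), Add(-1, 1)), Mul(-4, -3)), -45)) = Add(12, Mul(Add(-3, Mul(Rational(1, 2), 1, 0), 12), -45)) = Add(12, Mul(Add(-3, 0, 12), -45)) = Add(12, Mul(9, -45)) = Add(12, -405) = -393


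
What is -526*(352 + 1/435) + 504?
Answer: -80322406/435 ≈ -1.8465e+5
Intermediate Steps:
-526*(352 + 1/435) + 504 = -526*153121/435 + 504 = -80541646/435 + 504 = -80322406/435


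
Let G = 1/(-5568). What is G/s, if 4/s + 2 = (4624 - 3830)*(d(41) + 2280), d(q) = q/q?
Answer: -75463/928 ≈ -81.318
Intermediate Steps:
d(q) = 1
G = -1/5568 ≈ -0.00017960
s = 1/452778 (s = 4/(-2 + (4624 - 3830)*(1 + 2280)) = 4/(-2 + 794*2281) = 4/(-2 + 1811114) = 4/1811112 = 4*(1/1811112) = 1/452778 ≈ 2.2086e-6)
G/s = -1/(5568*1/452778) = -1/5568*452778 = -75463/928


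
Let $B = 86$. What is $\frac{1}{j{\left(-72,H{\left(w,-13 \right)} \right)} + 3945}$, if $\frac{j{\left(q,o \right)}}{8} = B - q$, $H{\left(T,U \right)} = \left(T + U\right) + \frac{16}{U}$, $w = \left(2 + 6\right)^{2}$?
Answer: $\frac{1}{5209} \approx 0.00019198$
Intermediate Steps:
$w = 64$ ($w = 8^{2} = 64$)
$H{\left(T,U \right)} = T + U + \frac{16}{U}$
$j{\left(q,o \right)} = 688 - 8 q$ ($j{\left(q,o \right)} = 8 \left(86 - q\right) = 688 - 8 q$)
$\frac{1}{j{\left(-72,H{\left(w,-13 \right)} \right)} + 3945} = \frac{1}{\left(688 - -576\right) + 3945} = \frac{1}{\left(688 + 576\right) + 3945} = \frac{1}{1264 + 3945} = \frac{1}{5209}$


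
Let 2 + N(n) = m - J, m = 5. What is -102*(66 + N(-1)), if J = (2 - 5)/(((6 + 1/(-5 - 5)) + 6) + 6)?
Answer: -1262862/179 ≈ -7055.1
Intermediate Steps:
J = -30/179 (J = -3/(((6 + 1/(-10)) + 6) + 6) = -3/(((6 - ⅒) + 6) + 6) = -3/((59/10 + 6) + 6) = -3/(119/10 + 6) = -3/179/10 = -3*10/179 = -30/179 ≈ -0.16760)
N(n) = 567/179 (N(n) = -2 + (5 - 1*(-30/179)) = -2 + (5 + 30/179) = -2 + 925/179 = 567/179)
-102*(66 + N(-1)) = -102*(66 + 567/179) = -102*12381/179 = -1262862/179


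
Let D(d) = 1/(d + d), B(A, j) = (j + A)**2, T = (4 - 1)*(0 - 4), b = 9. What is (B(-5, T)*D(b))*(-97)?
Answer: -28033/18 ≈ -1557.4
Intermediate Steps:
T = -12 (T = 3*(-4) = -12)
B(A, j) = (A + j)**2
D(d) = 1/(2*d)
(B(-5, T)*D(b))*(-97) = ((-5 - 12)**2*((1/2)/9))*(-97) = ((-17)**2*((1/2)*(1/9)))*(-97) = (289*(1/18))*(-97) = (289/18)*(-97) = -28033/18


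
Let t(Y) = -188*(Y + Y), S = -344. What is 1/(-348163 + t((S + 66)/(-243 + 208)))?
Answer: -35/12290233 ≈ -2.8478e-6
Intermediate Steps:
t(Y) = -376*Y
1/(-348163 + t((S + 66)/(-243 + 208))) = 1/(-348163 - 376*(-344 + 66)/(-243 + 208)) = 1/(-348163 - (-104528)/(-35)) = 1/(-348163 - (-104528)*(-1)/35) = 1/(-348163 - 376*278/35) = 1/(-348163 - 104528/35) = 1/(-12290233/35) = -35/12290233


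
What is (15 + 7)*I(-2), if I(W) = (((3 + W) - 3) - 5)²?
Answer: 1078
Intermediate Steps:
I(W) = (-5 + W)² (I(W) = (W - 5)² = (-5 + W)²)
(15 + 7)*I(-2) = (15 + 7)*(-5 - 2)² = 22*(-7)² = 22*49 = 1078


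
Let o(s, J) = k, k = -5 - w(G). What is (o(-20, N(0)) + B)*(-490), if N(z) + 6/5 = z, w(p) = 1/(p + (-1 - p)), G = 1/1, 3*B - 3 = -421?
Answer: 210700/3 ≈ 70233.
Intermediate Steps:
B = -418/3 (B = 1 + (⅓)*(-421) = 1 - 421/3 = -418/3 ≈ -139.33)
G = 1
w(p) = -1 (w(p) = 1/(-1) = -1)
k = -4 (k = -5 - 1*(-1) = -5 + 1 = -4)
N(z) = -6/5 + z
o(s, J) = -4
(o(-20, N(0)) + B)*(-490) = (-4 - 418/3)*(-490) = -430/3*(-490) = 210700/3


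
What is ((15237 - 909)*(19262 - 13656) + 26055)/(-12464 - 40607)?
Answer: -80348823/53071 ≈ -1514.0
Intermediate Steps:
((15237 - 909)*(19262 - 13656) + 26055)/(-12464 - 40607) = (14328*5606 + 26055)/(-53071) = (80322768 + 26055)*(-1/53071) = 80348823*(-1/53071) = -80348823/53071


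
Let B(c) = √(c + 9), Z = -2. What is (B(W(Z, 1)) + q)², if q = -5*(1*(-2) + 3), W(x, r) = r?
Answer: (5 - √10)² ≈ 3.3772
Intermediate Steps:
q = -5 (q = -5*(-2 + 3) = -5*1 = -5)
B(c) = √(9 + c)
(B(W(Z, 1)) + q)² = (√(9 + 1) - 5)² = (√10 - 5)² = (-5 + √10)²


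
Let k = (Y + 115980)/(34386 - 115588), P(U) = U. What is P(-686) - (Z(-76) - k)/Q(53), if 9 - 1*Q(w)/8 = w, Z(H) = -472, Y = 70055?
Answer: -19646150653/28583104 ≈ -687.33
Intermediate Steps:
Q(w) = 72 - 8*w
k = -186035/81202 (k = (70055 + 115980)/(34386 - 115588) = 186035/(-81202) = 186035*(-1/81202) = -186035/81202 ≈ -2.2910)
P(-686) - (Z(-76) - k)/Q(53) = -686 - (-472 - 1*(-186035/81202))/(72 - 8*53) = -686 - (-472 + 186035/81202)/(72 - 424) = -686 - (-38141309)/(81202*(-352)) = -686 - (-38141309)*(-1)/(81202*352) = -686 - 1*38141309/28583104 = -686 - 38141309/28583104 = -19646150653/28583104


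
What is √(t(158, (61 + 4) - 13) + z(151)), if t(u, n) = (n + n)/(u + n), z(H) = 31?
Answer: √347235/105 ≈ 5.6121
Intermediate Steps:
t(u, n) = 2*n/(n + u) (t(u, n) = (2*n)/(n + u) = 2*n/(n + u))
√(t(158, (61 + 4) - 13) + z(151)) = √(2*((61 + 4) - 13)/(((61 + 4) - 13) + 158) + 31) = √(2*(65 - 13)/((65 - 13) + 158) + 31) = √(2*52/(52 + 158) + 31) = √(2*52/210 + 31) = √(2*52*(1/210) + 31) = √(52/105 + 31) = √(3307/105) = √347235/105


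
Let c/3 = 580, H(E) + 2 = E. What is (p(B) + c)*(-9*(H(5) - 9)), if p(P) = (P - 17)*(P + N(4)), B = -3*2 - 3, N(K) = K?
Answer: 100980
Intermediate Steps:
H(E) = -2 + E
B = -9 (B = -6 - 3 = -9)
c = 1740 (c = 3*580 = 1740)
p(P) = (-17 + P)*(4 + P) (p(P) = (P - 17)*(P + 4) = (-17 + P)*(4 + P))
(p(B) + c)*(-9*(H(5) - 9)) = ((-68 + (-9)**2 - 13*(-9)) + 1740)*(-9*((-2 + 5) - 9)) = ((-68 + 81 + 117) + 1740)*(-9*(3 - 9)) = (130 + 1740)*(-9*(-6)) = 1870*54 = 100980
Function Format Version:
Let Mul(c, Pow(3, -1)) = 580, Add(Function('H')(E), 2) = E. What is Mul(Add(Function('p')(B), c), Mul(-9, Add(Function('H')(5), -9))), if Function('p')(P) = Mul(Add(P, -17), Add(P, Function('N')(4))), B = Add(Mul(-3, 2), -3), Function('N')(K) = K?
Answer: 100980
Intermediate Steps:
Function('H')(E) = Add(-2, E)
B = -9 (B = Add(-6, -3) = -9)
c = 1740 (c = Mul(3, 580) = 1740)
Function('p')(P) = Mul(Add(-17, P), Add(4, P)) (Function('p')(P) = Mul(Add(P, -17), Add(P, 4)) = Mul(Add(-17, P), Add(4, P)))
Mul(Add(Function('p')(B), c), Mul(-9, Add(Function('H')(5), -9))) = Mul(Add(Add(-68, Pow(-9, 2), Mul(-13, -9)), 1740), Mul(-9, Add(Add(-2, 5), -9))) = Mul(Add(Add(-68, 81, 117), 1740), Mul(-9, Add(3, -9))) = Mul(Add(130, 1740), Mul(-9, -6)) = Mul(1870, 54) = 100980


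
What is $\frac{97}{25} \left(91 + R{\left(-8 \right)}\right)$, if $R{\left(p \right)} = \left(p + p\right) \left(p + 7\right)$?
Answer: $\frac{10379}{25} \approx 415.16$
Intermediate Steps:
$R{\left(p \right)} = 2 p \left(7 + p\right)$
$\frac{97}{25} \left(91 + R{\left(-8 \right)}\right) = \frac{97}{25} \left(91 + 2 \left(-8\right) \left(7 - 8\right)\right) = 97 \cdot \frac{1}{25} \left(91 + 2 \left(-8\right) \left(-1\right)\right) = \frac{97 \left(91 + 16\right)}{25} = \frac{97}{25} \cdot 107 = \frac{10379}{25}$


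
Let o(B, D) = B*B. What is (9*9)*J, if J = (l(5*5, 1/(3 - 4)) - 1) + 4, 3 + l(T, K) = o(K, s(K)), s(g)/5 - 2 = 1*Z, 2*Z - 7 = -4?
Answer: 81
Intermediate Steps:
Z = 3/2 (Z = 7/2 + (1/2)*(-4) = 7/2 - 2 = 3/2 ≈ 1.5000)
s(g) = 35/2 (s(g) = 10 + 5*(1*(3/2)) = 10 + 5*(3/2) = 10 + 15/2 = 35/2)
o(B, D) = B**2
l(T, K) = -3 + K**2
J = 1 (J = ((-3 + (1/(3 - 4))**2) - 1) + 4 = ((-3 + (1/(-1))**2) - 1) + 4 = ((-3 + (-1)**2) - 1) + 4 = ((-3 + 1) - 1) + 4 = (-2 - 1) + 4 = -3 + 4 = 1)
(9*9)*J = (9*9)*1 = 81*1 = 81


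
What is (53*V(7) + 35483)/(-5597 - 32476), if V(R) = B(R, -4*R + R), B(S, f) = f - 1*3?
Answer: -34211/38073 ≈ -0.89856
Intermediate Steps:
B(S, f) = -3 + f (B(S, f) = f - 3 = -3 + f)
V(R) = -3 - 3*R (V(R) = -3 + (-4*R + R) = -3 - 3*R)
(53*V(7) + 35483)/(-5597 - 32476) = (53*(-3 - 3*7) + 35483)/(-5597 - 32476) = (53*(-3 - 21) + 35483)/(-38073) = (53*(-24) + 35483)*(-1/38073) = (-1272 + 35483)*(-1/38073) = 34211*(-1/38073) = -34211/38073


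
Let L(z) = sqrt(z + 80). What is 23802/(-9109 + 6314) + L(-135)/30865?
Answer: -23802/2795 + I*sqrt(55)/30865 ≈ -8.5159 + 0.00024028*I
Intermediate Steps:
L(z) = sqrt(80 + z)
23802/(-9109 + 6314) + L(-135)/30865 = 23802/(-9109 + 6314) + sqrt(80 - 135)/30865 = 23802/(-2795) + sqrt(-55)*(1/30865) = 23802*(-1/2795) + (I*sqrt(55))*(1/30865) = -23802/2795 + I*sqrt(55)/30865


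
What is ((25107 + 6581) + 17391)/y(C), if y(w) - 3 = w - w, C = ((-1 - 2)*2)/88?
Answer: 49079/3 ≈ 16360.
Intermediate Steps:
C = -3/44 (C = -3*2*(1/88) = -6*1/88 = -3/44 ≈ -0.068182)
y(w) = 3 (y(w) = 3 + (w - w) = 3 + 0 = 3)
((25107 + 6581) + 17391)/y(C) = ((25107 + 6581) + 17391)/3 = (31688 + 17391)*(1/3) = 49079*(1/3) = 49079/3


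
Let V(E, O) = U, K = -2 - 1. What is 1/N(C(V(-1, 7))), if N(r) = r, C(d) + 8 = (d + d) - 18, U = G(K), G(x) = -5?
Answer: -1/36 ≈ -0.027778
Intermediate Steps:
K = -3
U = -5
V(E, O) = -5
C(d) = -26 + 2*d (C(d) = -8 + ((d + d) - 18) = -8 + (2*d - 18) = -8 + (-18 + 2*d) = -26 + 2*d)
1/N(C(V(-1, 7))) = 1/(-26 + 2*(-5)) = 1/(-26 - 10) = 1/(-36) = -1/36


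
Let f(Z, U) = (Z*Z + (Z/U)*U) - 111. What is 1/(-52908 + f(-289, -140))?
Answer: 1/30213 ≈ 3.3098e-5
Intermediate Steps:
f(Z, U) = -111 + Z + Z² (f(Z, U) = (Z² + Z) - 111 = (Z + Z²) - 111 = -111 + Z + Z²)
1/(-52908 + f(-289, -140)) = 1/(-52908 + (-111 - 289 + (-289)²)) = 1/(-52908 + (-111 - 289 + 83521)) = 1/(-52908 + 83121) = 1/30213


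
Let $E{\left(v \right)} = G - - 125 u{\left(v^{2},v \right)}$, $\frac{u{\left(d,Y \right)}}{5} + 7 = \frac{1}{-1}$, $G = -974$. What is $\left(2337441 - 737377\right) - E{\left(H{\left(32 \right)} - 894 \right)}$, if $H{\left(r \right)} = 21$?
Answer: $1606038$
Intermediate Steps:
$u{\left(d,Y \right)} = -40$ ($u{\left(d,Y \right)} = -35 + \frac{5}{-1} = -35 + 5 \left(-1\right) = -35 - 5 = -40$)
$E{\left(v \right)} = -5974$ ($E{\left(v \right)} = -974 - \left(-125\right) \left(-40\right) = -974 - 5000 = -5974$)
$\left(2337441 - 737377\right) - E{\left(H{\left(32 \right)} - 894 \right)} = \left(2337441 - 737377\right) - -5974 = \left(2337441 - 737377\right) + 5974 = 1600064 + 5974 = 1606038$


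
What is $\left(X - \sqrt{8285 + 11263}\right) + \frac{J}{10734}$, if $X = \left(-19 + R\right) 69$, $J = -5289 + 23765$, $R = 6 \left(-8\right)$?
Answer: $- \frac{24802403}{5367} - 6 \sqrt{543} \approx -4761.1$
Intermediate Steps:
$R = -48$
$J = 18476$
$X = -4623$ ($X = \left(-19 - 48\right) 69 = \left(-67\right) 69 = -4623$)
$\left(X - \sqrt{8285 + 11263}\right) + \frac{J}{10734} = \left(-4623 - \sqrt{8285 + 11263}\right) + \frac{18476}{10734} = \left(-4623 - \sqrt{19548}\right) + 18476 \cdot \frac{1}{10734} = \left(-4623 - 6 \sqrt{543}\right) + \frac{9238}{5367} = - \frac{24802403}{5367} - 6 \sqrt{543}$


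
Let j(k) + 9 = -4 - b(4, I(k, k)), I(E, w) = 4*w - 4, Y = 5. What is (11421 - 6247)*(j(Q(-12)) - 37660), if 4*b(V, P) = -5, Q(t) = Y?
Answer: -389827269/2 ≈ -1.9491e+8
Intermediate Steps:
I(E, w) = -4 + 4*w
Q(t) = 5
b(V, P) = -5/4 (b(V, P) = (¼)*(-5) = -5/4)
j(k) = -47/4 (j(k) = -9 + (-4 - 1*(-5/4)) = -9 + (-4 + 5/4) = -9 - 11/4 = -47/4)
(11421 - 6247)*(j(Q(-12)) - 37660) = (11421 - 6247)*(-47/4 - 37660) = 5174*(-150687/4) = -389827269/2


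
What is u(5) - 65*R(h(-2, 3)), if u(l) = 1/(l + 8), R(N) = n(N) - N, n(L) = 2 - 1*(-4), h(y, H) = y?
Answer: -6759/13 ≈ -519.92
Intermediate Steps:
n(L) = 6 (n(L) = 2 + 4 = 6)
R(N) = 6 - N
u(l) = 1/(8 + l)
u(5) - 65*R(h(-2, 3)) = 1/(8 + 5) - 65*(6 - 1*(-2)) = 1/13 - 65*(6 + 2) = 1/13 - 65*8 = 1/13 - 520 = -6759/13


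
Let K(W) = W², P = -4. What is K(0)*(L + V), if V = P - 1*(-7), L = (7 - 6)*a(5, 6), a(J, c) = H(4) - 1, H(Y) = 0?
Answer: 0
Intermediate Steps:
a(J, c) = -1 (a(J, c) = 0 - 1 = -1)
L = -1 (L = (7 - 6)*(-1) = 1*(-1) = -1)
V = 3 (V = -4 - 1*(-7) = -4 + 7 = 3)
K(0)*(L + V) = 0²*(-1 + 3) = 0*2 = 0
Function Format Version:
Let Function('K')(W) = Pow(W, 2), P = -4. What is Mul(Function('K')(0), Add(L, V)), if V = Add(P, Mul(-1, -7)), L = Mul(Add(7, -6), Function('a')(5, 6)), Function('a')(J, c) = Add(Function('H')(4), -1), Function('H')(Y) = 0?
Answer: 0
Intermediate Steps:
Function('a')(J, c) = -1 (Function('a')(J, c) = Add(0, -1) = -1)
L = -1 (L = Mul(Add(7, -6), -1) = Mul(1, -1) = -1)
V = 3 (V = Add(-4, Mul(-1, -7)) = Add(-4, 7) = 3)
Mul(Function('K')(0), Add(L, V)) = Mul(Pow(0, 2), Add(-1, 3)) = Mul(0, 2) = 0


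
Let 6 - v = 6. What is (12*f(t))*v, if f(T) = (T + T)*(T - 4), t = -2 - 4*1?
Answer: 0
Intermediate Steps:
v = 0 (v = 6 - 1*6 = 6 - 6 = 0)
t = -6 (t = -2 - 4 = -6)
f(T) = 2*T*(-4 + T) (f(T) = (2*T)*(-4 + T) = 2*T*(-4 + T))
(12*f(t))*v = (12*(2*(-6)*(-4 - 6)))*0 = (12*(2*(-6)*(-10)))*0 = (12*120)*0 = 1440*0 = 0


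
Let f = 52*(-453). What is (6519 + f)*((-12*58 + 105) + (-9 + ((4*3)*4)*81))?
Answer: -56017656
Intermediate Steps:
f = -23556
(6519 + f)*((-12*58 + 105) + (-9 + ((4*3)*4)*81)) = (6519 - 23556)*((-12*58 + 105) + (-9 + ((4*3)*4)*81)) = -17037*((-696 + 105) + (-9 + (12*4)*81)) = -17037*(-591 + (-9 + 48*81)) = -17037*(-591 + (-9 + 3888)) = -17037*(-591 + 3879) = -17037*3288 = -56017656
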